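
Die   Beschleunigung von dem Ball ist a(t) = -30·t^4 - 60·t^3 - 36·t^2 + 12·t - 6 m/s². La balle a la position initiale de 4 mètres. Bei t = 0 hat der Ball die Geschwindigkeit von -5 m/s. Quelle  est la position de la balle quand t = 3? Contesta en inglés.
To solve this, we need to take 2 antiderivatives of our acceleration equation a(t) = -30·t^4 - 60·t^3 - 36·t^2 + 12·t - 6. Finding the antiderivative of a(t) and using v(0) = -5: v(t) = -6·t^5 - 15·t^4 - 12·t^3 + 6·t^2 - 6·t - 5. Taking ∫v(t)dt and applying x(0) = 4, we find x(t) = -t^6 - 3·t^5 - 3·t^4 + 2·t^3 - 3·t^2 - 5·t + 4. From the given position equation x(t) = -t^6 - 3·t^5 - 3·t^4 + 2·t^3 - 3·t^2 - 5·t + 4, we substitute t = 3 to get x = -1685.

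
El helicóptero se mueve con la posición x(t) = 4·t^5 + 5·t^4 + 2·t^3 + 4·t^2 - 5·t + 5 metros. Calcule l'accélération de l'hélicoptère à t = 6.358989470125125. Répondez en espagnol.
Partiendo de la posición x(t) = 4·t^5 + 5·t^4 + 2·t^3 + 4·t^2 - 5·t + 5, tomamos 2 derivadas. La derivada de la posición da la velocidad: v(t) = 20·t^4 + 20·t^3 + 6·t^2 + 8·t - 5. Derivando la velocidad, obtenemos la aceleración: a(t) = 80·t^3 + 60·t^2 + 12·t + 8. De la ecuación de la aceleración a(t) = 80·t^3 + 60·t^2 + 12·t + 8, sustituimos t = 6.358989470125125 para obtener a = 23081.4606101291.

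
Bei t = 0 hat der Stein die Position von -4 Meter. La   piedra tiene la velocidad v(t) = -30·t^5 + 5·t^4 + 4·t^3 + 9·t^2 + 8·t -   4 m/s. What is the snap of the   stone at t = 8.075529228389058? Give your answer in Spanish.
Para resolver esto, necesitamos tomar 3 derivadas de nuestra ecuación de la velocidad v(t) = -30·t^5 + 5·t^4 + 4·t^3 + 9·t^2 + 8·t - 4. Derivando la velocidad, obtenemos la aceleración: a(t) = -150·t^4 + 20·t^3 + 12·t^2 + 18·t + 8. Tomando d/dt de a(t), encontramos j(t) = -600·t^3 + 60·t^2 + 24·t + 18. Tomando d/dt de j(t), encontramos s(t) = -1800·t^2 + 120·t + 24. Usando s(t) = -1800·t^2 + 120·t + 24 y sustituyendo t = 8.075529228389058, encontramos s = -116392.446666012.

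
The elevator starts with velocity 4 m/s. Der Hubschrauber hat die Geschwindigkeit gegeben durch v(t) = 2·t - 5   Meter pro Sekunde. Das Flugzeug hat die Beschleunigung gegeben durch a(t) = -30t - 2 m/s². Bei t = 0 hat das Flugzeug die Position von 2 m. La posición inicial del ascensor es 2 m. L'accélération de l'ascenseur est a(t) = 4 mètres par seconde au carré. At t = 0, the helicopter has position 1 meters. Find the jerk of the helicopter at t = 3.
To solve this, we need to take 2 derivatives of our velocity equation v(t) = 2·t - 5. Differentiating velocity, we get acceleration: a(t) = 2. The derivative of acceleration gives jerk: j(t) = 0. From the given jerk equation j(t) = 0, we substitute t = 3 to get j = 0.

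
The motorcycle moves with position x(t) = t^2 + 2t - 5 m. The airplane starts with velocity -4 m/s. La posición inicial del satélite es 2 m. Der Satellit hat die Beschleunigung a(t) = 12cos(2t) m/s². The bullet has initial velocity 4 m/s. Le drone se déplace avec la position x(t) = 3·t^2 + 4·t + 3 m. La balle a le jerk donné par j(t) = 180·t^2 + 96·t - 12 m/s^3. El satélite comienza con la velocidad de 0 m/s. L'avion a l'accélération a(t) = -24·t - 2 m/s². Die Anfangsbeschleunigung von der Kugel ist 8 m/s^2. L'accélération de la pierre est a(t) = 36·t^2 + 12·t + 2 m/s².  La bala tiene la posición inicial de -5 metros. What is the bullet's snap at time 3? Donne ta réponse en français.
En partant du jerk j(t) = 180·t^2 + 96·t - 12, nous prenons 1 dérivée. En prenant d/dt de j(t), nous trouvons s(t) = 360·t + 96. En utilisant s(t) = 360·t + 96 et en substituant t = 3, nous trouvons s = 1176.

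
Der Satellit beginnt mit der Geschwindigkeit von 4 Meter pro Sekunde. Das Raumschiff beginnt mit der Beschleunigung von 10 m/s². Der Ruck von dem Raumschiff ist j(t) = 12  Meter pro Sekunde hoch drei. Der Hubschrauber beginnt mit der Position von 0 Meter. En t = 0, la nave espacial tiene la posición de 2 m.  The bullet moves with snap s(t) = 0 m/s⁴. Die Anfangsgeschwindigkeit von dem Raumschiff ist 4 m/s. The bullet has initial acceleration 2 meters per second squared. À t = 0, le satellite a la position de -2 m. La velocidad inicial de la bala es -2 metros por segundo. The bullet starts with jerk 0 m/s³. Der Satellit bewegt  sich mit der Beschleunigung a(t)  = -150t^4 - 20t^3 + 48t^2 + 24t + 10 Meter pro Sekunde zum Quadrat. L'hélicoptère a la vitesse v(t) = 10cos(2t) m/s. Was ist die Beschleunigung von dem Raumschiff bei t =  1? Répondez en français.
Pour résoudre ceci, nous devons prendre 1 intégrale de notre équation du jerk j(t) = 12. La primitive du jerk est l'accélération. En utilisant a(0) = 10, nous obtenons a(t) = 12·t + 10. En utilisant a(t) = 12·t + 10 et en substituant t = 1, nous trouvons a = 22.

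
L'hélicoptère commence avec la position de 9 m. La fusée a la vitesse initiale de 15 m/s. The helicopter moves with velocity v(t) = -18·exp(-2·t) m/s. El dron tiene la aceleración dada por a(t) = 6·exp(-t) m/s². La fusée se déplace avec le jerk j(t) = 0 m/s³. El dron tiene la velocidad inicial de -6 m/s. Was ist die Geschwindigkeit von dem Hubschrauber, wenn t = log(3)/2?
Mit v(t) = -18·exp(-2·t) und Einsetzen von t = log(3)/2, finden wir v = -6.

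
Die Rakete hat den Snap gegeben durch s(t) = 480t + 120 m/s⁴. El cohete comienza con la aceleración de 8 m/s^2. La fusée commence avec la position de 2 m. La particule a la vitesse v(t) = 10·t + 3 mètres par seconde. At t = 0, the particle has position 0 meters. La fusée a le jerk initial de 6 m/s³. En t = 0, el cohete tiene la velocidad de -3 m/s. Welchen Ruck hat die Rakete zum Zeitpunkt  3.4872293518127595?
Ausgehend von dem Snap s(t) = 480·t + 120, nehmen wir 1 Stammfunktion. Mit ∫s(t)dt und Anwendung von j(0) = 6, finden wir j(t) = 240·t^2 + 120·t + 6. Aus der Gleichung für den Ruck j(t) = 240·t^2 + 120·t + 6, setzen wir t = 3.4872293518127595 ein und erhalten j = 3343.05197473220.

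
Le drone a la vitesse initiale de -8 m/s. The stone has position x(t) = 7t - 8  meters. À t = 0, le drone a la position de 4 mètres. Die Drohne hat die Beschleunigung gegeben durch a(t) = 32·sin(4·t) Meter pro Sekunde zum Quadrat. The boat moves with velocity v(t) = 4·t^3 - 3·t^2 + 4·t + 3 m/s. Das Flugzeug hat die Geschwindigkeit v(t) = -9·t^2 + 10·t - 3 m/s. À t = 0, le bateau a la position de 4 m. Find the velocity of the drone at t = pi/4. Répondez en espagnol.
Debemos encontrar la antiderivada de nuestra ecuación de la aceleración a(t) = 32·sin(4·t) 1 vez. Integrando la aceleración y usando la condición inicial v(0) = -8, obtenemos v(t) = -8·cos(4·t). Usando v(t) = -8·cos(4·t) y sustituyendo t = pi/4, encontramos v = 8.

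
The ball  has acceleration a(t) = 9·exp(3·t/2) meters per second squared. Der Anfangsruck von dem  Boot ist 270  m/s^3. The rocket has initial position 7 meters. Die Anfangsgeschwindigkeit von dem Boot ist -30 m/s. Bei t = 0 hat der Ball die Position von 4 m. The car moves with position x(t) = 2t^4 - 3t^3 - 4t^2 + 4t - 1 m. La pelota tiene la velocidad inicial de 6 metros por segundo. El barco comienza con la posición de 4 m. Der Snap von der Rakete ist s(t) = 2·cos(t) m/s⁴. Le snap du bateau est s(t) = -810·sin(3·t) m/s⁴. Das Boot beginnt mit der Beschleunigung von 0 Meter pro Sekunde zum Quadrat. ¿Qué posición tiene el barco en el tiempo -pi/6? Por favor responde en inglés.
To solve this, we need to take 4 integrals of our snap equation s(t) = -810·sin(3·t). Finding the integral of s(t) and using j(0) = 270: j(t) = 270·cos(3·t). The antiderivative of jerk is acceleration. Using a(0) = 0, we get a(t) = 90·sin(3·t). The integral of acceleration, with v(0) = -30, gives velocity: v(t) = -30·cos(3·t). Taking ∫v(t)dt and applying x(0) = 4, we find x(t) = 4 - 10·sin(3·t). Using x(t) = 4 - 10·sin(3·t) and substituting t = -pi/6, we find x = 14.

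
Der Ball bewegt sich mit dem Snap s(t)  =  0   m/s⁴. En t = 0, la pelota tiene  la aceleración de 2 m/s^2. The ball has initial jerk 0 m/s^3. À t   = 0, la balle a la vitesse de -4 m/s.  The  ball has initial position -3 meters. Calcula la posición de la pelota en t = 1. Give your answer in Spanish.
Para resolver esto, necesitamos tomar 4 antiderivadas de nuestra ecuación del snap s(t) = 0. Integrando el snap y usando la condición inicial j(0) = 0, obtenemos j(t) = 0. Tomando ∫j(t)dt y aplicando a(0) = 2, encontramos a(t) = 2. La antiderivada de la aceleración es la velocidad. Usando v(0) = -4, obtenemos v(t) = 2·t - 4. La integral de la velocidad es la posición. Usando x(0) = -3, obtenemos x(t) = t^2 - 4·t - 3. Tenemos la posición x(t) = t^2 - 4·t - 3. Sustituyendo t = 1: x(1) = -6.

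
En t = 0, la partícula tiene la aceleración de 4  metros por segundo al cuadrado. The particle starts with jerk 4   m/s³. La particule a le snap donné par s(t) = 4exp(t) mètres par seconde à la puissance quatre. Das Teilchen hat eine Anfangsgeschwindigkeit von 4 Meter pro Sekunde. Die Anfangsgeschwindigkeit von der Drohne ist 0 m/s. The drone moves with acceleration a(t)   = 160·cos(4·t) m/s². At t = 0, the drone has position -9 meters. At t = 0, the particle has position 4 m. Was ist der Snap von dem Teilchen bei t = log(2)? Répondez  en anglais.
Using s(t) = 4·exp(t) and substituting t = log(2), we find s = 8.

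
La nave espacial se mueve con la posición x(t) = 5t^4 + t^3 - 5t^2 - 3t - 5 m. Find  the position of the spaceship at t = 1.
Using x(t) = 5·t^4 + t^3 - 5·t^2 - 3·t - 5 and substituting t = 1, we find x = -7.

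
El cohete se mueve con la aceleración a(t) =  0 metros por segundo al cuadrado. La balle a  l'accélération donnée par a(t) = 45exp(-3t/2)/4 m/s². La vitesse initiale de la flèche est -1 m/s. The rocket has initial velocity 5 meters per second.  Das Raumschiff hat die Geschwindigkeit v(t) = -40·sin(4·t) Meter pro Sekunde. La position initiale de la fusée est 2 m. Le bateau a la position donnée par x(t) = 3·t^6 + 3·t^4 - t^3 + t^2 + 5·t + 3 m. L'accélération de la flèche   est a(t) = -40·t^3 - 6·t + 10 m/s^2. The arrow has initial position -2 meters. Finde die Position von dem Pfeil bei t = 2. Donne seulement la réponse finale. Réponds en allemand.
Bei t = 2, x = -56.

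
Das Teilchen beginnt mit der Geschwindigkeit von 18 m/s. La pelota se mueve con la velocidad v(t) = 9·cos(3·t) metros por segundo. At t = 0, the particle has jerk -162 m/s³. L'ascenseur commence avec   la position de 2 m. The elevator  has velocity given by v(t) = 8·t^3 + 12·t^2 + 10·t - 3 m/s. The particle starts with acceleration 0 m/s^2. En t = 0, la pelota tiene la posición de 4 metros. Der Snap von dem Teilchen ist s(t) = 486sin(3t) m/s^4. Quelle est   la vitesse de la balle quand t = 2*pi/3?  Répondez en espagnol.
De la ecuación de la velocidad v(t) = 9·cos(3·t), sustituimos t = 2*pi/3 para obtener v = 9.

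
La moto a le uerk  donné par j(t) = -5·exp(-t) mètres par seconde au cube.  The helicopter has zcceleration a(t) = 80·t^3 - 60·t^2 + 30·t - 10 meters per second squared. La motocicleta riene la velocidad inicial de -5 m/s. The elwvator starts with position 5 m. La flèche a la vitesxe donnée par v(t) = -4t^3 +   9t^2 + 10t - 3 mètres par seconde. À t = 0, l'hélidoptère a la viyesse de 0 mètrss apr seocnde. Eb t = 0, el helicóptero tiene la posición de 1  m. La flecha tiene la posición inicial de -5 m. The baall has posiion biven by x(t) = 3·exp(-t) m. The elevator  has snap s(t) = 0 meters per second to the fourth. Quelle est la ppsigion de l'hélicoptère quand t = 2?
Nous devons trouver l'intégrale de notre équation de l'accélération a(t) = 80·t^3 - 60·t^2 + 30·t - 10 2 fois. En intégrant l'accélération et en utilisant la condition initiale v(0) = 0, nous obtenons v(t) = 5·t·(4·t^3 - 4·t^2 + 3·t - 2). La primitive de la vitesse, avec x(0) = 1, donne la position: x(t) = 4·t^5 - 5·t^4 + 5·t^3 - 5·t^2 + 1. De l'équation de la position x(t) = 4·t^5 - 5·t^4 + 5·t^3 - 5·t^2 + 1, nous substituons t = 2 pour obtenir x = 69.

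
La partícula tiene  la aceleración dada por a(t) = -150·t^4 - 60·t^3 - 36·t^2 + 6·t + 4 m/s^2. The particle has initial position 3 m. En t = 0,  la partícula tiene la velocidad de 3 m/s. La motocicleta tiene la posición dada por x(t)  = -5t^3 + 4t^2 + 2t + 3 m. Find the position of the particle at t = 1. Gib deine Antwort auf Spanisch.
Partiendo de la aceleración a(t) = -150·t^4 - 60·t^3 - 36·t^2 + 6·t + 4, tomamos 2 integrales. Tomando ∫a(t)dt y aplicando v(0) = 3, encontramos v(t) = -30·t^5 - 15·t^4 - 12·t^3 + 3·t^2 + 4·t + 3. Tomando ∫v(t)dt y aplicando x(0) = 3, encontramos x(t) = -5·t^6 - 3·t^5 - 3·t^4 + t^3 + 2·t^2 + 3·t + 3. Usando x(t) = -5·t^6 - 3·t^5 - 3·t^4 + t^3 + 2·t^2 + 3·t + 3 y sustituyendo t = 1, encontramos x = -2.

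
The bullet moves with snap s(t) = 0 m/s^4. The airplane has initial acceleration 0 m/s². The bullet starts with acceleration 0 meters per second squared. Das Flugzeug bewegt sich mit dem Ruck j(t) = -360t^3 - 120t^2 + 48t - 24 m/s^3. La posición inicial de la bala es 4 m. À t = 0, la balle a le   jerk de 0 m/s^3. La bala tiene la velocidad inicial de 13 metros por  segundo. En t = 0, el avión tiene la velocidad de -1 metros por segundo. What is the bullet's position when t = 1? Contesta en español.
Partiendo del snap s(t) = 0, tomamos 4 antiderivadas. La integral del snap, con j(0) = 0, da la sacudida: j(t) = 0. La integral de la sacudida es la aceleración. Usando a(0) = 0, obtenemos a(t) = 0. La integral de la aceleración es la velocidad. Usando v(0) = 13, obtenemos v(t) = 13. Integrando la velocidad y usando la condición inicial x(0) = 4, obtenemos x(t) = 13·t + 4. Tenemos la posición x(t) = 13·t + 4. Sustituyendo t = 1: x(1) = 17.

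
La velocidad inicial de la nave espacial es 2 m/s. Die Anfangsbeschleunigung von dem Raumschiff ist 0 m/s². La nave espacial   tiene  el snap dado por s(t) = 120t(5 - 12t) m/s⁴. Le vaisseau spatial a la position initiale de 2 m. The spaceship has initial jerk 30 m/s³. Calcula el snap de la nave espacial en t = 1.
De la ecuación del snap s(t) = 120·t·(5 - 12·t), sustituimos t = 1 para obtener s = -840.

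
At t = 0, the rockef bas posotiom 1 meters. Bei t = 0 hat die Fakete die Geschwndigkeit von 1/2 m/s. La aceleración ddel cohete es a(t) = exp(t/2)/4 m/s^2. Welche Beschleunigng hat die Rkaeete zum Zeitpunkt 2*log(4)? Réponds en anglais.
Using a(t) = exp(t/2)/4 and substituting t = 2*log(4), we find a = 1.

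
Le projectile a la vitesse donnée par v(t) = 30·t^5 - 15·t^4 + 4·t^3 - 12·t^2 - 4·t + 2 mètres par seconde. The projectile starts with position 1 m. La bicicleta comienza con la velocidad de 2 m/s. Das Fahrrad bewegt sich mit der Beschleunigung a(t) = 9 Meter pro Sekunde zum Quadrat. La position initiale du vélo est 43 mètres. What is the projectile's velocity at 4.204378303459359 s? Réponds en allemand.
Mit v(t) = 30·t^5 - 15·t^4 + 4·t^3 - 12·t^2 - 4·t + 2 und Einsetzen von t = 4.204378303459359, finden wir v = 34795.4588046973.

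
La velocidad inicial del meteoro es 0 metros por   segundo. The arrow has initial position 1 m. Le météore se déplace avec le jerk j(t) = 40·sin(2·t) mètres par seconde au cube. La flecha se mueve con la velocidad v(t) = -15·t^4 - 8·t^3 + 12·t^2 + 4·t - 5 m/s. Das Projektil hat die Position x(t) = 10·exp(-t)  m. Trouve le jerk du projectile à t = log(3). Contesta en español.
Debemos derivar nuestra ecuación de la posición x(t) = 10·exp(-t) 3 veces. Derivando la posición, obtenemos la velocidad: v(t) = -10·exp(-t). Tomando d/dt de v(t), encontramos a(t) = 10·exp(-t). Derivando la aceleración, obtenemos la sacudida: j(t) = -10·exp(-t). Usando j(t) = -10·exp(-t) y sustituyendo t = log(3), encontramos j = -10/3.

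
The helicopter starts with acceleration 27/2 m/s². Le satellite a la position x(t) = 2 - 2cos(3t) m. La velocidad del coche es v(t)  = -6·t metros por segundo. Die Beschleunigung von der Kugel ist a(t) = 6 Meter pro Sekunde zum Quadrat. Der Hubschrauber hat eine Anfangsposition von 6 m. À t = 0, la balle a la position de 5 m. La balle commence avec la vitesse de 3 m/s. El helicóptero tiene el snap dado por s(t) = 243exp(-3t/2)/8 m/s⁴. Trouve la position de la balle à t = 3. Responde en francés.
Nous devons intégrer notre équation de l'accélération a(t) = 6 2 fois. En intégrant l'accélération et en utilisant la condition initiale v(0) = 3, nous obtenons v(t) = 6·t + 3. L'intégrale de la vitesse est la position. En utilisant x(0) = 5, nous obtenons x(t) = 3·t^2 + 3·t + 5. En utilisant x(t) = 3·t^2 + 3·t + 5 et en substituant t = 3, nous trouvons x = 41.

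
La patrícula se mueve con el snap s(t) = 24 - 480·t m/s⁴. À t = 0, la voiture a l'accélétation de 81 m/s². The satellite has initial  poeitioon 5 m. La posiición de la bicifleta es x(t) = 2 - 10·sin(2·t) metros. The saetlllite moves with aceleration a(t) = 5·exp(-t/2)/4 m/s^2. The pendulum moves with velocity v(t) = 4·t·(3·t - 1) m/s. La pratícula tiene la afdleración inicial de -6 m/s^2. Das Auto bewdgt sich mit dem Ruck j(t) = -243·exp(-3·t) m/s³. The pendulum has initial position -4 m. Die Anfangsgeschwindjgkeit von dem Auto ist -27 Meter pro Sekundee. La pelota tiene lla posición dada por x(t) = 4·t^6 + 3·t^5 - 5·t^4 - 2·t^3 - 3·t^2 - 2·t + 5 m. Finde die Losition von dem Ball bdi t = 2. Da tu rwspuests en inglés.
We have position x(t) = 4·t^6 + 3·t^5 - 5·t^4 - 2·t^3 - 3·t^2 - 2·t + 5. Substituting t = 2: x(2) = 245.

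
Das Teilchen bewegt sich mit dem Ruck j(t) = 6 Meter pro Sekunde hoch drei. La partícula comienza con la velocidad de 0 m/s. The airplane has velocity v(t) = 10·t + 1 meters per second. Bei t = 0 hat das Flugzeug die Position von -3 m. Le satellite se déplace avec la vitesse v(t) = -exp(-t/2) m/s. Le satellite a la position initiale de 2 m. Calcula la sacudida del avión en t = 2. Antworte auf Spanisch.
Debemos derivar nuestra ecuación de la velocidad v(t) = 10·t + 1 2 veces. Tomando d/dt de v(t), encontramos a(t) = 10. Derivando la aceleración, obtenemos la sacudida: j(t) = 0. Usando j(t) = 0 y sustituyendo t = 2, encontramos j = 0.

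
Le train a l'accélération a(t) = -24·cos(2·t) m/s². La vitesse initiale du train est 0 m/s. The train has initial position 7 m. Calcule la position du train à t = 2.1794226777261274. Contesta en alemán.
Wir müssen unsere Gleichung für die Beschleunigung a(t) = -24·cos(2·t) 2-mal integrieren. Mit ∫a(t)dt und Anwendung von v(0) = 0, finden wir v(t) = -12·sin(2·t). Das Integral von der Geschwindigkeit ist die Position. Mit x(0) = 7 erhalten wir x(t) = 6·cos(2·t) + 1. Aus der Gleichung für die Position x(t) = 6·cos(2·t) + 1, setzen wir t = 2.1794226777261274 ein und erhalten x = -1.07734659275342.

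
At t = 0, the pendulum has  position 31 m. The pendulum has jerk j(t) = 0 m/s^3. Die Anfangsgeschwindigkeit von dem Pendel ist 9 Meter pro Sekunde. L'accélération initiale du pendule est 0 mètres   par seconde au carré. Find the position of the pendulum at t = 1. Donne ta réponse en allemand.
Wir müssen das Integral unserer Gleichung für den Ruck j(t) = 0 3-mal finden. Mit ∫j(t)dt und Anwendung von a(0) = 0, finden wir a(t) = 0. Die Stammfunktion von der Beschleunigung, mit v(0) = 9, ergibt die Geschwindigkeit: v(t) = 9. Die Stammfunktion von der Geschwindigkeit, mit x(0) = 31, ergibt die Position: x(t) = 9·t + 31. Mit x(t) = 9·t + 31 und Einsetzen von t = 1, finden wir x = 40.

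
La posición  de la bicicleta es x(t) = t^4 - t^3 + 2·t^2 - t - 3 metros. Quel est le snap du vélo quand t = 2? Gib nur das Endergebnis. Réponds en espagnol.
La respuesta es 24.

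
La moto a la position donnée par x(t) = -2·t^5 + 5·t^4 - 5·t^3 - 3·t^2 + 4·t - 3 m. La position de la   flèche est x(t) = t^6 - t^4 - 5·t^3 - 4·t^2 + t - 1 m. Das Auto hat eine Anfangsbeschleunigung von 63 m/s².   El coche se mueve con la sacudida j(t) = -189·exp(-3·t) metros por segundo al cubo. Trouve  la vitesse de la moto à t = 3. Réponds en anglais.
Starting from position x(t) = -2·t^5 + 5·t^4 - 5·t^3 - 3·t^2 + 4·t - 3, we take 1 derivative. The derivative of position gives velocity: v(t) = -10·t^4 + 20·t^3 - 15·t^2 - 6·t + 4. From the given velocity equation v(t) = -10·t^4 + 20·t^3 - 15·t^2 - 6·t + 4, we substitute t = 3 to get v = -419.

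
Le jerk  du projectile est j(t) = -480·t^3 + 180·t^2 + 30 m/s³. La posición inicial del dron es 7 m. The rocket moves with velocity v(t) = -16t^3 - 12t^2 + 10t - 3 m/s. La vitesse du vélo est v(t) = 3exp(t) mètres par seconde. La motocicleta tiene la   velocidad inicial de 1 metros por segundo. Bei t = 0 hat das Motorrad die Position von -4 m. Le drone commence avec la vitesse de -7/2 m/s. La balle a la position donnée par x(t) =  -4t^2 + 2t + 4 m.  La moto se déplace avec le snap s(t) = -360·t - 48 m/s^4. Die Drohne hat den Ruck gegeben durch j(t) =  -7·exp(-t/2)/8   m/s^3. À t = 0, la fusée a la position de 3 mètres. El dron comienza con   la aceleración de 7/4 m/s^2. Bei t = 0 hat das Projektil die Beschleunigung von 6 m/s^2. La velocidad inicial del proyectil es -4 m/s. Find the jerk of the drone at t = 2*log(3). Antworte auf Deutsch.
Mit j(t) = -7·exp(-t/2)/8 und Einsetzen von t = 2*log(3), finden wir j = -7/24.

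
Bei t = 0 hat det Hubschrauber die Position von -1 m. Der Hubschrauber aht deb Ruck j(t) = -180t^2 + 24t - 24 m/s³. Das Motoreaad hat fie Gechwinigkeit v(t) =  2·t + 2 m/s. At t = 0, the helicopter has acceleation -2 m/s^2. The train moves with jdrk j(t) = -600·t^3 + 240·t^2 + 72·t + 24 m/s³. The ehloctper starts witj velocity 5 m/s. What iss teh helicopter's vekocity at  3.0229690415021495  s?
We need to integrate our jerk equation j(t) = -180·t^2 + 24·t - 24 2 times. The integral of jerk, with a(0) = -2, gives acceleration: a(t) = -60·t^3 + 12·t^2 - 24·t - 2. Finding the integral of a(t) and using v(0) = 5: v(t) = -15·t^4 + 4·t^3 - 12·t^2 - 2·t + 5. We have velocity v(t) = -15·t^4 + 4·t^3 - 12·t^2 - 2·t + 5. Substituting t = 3.0229690415021495: v(3.0229690415021495) = -1252.84571217190.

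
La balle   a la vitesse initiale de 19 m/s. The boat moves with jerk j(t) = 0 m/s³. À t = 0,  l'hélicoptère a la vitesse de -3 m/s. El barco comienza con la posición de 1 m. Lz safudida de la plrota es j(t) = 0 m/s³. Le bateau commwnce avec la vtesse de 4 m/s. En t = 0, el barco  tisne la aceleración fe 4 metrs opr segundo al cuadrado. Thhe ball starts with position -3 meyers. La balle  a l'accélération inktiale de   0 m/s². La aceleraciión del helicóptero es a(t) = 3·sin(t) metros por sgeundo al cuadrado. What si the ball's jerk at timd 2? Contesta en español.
Usando j(t) = 0 y sustituyendo t = 2, encontramos j = 0.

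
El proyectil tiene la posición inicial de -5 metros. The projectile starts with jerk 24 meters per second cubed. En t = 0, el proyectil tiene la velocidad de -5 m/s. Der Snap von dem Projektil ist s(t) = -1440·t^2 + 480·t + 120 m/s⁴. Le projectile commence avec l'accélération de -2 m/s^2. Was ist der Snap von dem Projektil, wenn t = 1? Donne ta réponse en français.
Nous avons le snap s(t) = -1440·t^2 + 480·t + 120. En substituant t = 1: s(1) = -840.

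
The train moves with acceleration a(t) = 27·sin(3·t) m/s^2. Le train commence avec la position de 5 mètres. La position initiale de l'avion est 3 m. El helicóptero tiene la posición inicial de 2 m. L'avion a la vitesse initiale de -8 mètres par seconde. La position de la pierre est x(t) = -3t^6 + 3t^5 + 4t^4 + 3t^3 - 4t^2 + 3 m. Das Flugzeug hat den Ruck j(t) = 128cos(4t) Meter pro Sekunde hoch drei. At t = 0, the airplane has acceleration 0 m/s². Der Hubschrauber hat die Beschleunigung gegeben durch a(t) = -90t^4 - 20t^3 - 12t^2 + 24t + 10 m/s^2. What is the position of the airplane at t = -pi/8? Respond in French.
En partant du jerk j(t) = 128·cos(4·t), nous prenons 3 primitives. En prenant ∫j(t)dt et en appliquant a(0) = 0, nous trouvons a(t) = 32·sin(4·t). En intégrant l'accélération et en utilisant la condition initiale v(0) = -8, nous obtenons v(t) = -8·cos(4·t). L'intégrale de la vitesse est la position. En utilisant x(0) = 3, nous obtenons x(t) = 3 - 2·sin(4·t). De l'équation de la position x(t) = 3 - 2·sin(4·t), nous substituons t = -pi/8 pour obtenir x = 5.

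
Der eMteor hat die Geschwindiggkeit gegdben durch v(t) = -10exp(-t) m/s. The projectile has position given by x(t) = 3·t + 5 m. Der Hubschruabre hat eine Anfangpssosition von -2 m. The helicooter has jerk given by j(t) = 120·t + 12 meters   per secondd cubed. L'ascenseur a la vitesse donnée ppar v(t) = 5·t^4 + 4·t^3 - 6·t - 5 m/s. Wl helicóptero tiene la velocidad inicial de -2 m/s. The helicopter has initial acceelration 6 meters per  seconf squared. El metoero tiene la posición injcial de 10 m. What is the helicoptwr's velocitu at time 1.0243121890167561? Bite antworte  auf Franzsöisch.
Pour résoudre ceci, nous devons prendre 2 primitives de notre équation du jerk j(t) = 120·t + 12. L'intégrale du jerk est l'accélération. En utilisant a(0) = 6, nous obtenons a(t) = 60·t^2 + 12·t + 6. En prenant ∫a(t)dt et en appliquant v(0) = -2, nous trouvons v(t) = 20·t^3 + 6·t^2 + 6·t - 2. De l'équation de la vitesse v(t) = 20·t^3 + 6·t^2 + 6·t - 2, nous substituons t = 1.0243121890167561 pour obtenir v = 31.9356496008091.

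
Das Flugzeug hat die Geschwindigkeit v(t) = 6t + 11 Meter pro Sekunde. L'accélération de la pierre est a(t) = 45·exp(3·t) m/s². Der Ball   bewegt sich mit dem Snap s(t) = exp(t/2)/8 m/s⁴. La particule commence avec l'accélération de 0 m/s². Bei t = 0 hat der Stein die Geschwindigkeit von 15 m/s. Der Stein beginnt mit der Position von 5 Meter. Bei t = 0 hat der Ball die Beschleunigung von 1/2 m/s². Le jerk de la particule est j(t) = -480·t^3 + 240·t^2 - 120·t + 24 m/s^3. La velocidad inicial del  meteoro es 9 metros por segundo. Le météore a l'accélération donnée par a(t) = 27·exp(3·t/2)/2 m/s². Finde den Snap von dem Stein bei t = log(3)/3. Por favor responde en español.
Partiendo de la aceleración a(t) = 45·exp(3·t), tomamos 2 derivadas. Derivando la aceleración, obtenemos la sacudida: j(t) = 135·exp(3·t). Derivando la sacudida, obtenemos el snap: s(t) = 405·exp(3·t). De la ecuación del snap s(t) = 405·exp(3·t), sustituimos t = log(3)/3 para obtener s = 1215.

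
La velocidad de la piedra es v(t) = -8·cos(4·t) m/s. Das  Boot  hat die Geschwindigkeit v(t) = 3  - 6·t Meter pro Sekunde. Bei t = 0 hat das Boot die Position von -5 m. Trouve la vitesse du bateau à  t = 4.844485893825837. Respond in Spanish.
De la ecuación de la velocidad v(t) = 3 - 6·t, sustituimos t = 4.844485893825837 para obtener v = -26.0669153629550.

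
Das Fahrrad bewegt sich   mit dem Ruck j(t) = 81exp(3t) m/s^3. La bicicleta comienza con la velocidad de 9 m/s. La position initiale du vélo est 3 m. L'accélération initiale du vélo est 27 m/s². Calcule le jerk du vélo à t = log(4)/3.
Nous avons le jerk j(t) = 81·exp(3·t). En substituant t = log(4)/3: j(log(4)/3) = 324.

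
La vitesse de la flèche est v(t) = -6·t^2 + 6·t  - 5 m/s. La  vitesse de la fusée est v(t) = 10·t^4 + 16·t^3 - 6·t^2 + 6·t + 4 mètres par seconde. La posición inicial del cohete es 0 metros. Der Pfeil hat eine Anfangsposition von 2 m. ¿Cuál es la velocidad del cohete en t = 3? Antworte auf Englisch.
From the given velocity equation v(t) = 10·t^4 + 16·t^3 - 6·t^2 + 6·t + 4, we substitute t = 3 to get v = 1210.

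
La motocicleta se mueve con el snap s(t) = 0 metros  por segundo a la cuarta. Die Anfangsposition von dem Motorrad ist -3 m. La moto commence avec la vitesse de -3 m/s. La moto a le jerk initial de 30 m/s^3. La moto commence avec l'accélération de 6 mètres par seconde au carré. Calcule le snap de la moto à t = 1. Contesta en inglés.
We have snap s(t) = 0. Substituting t = 1: s(1) = 0.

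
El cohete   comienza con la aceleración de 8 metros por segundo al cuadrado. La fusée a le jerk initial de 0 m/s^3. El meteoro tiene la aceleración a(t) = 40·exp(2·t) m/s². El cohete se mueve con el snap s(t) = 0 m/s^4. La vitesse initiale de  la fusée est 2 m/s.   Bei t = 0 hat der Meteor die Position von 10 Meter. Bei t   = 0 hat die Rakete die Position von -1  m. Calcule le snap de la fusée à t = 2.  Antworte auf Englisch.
Using s(t) = 0 and substituting t = 2, we find s = 0.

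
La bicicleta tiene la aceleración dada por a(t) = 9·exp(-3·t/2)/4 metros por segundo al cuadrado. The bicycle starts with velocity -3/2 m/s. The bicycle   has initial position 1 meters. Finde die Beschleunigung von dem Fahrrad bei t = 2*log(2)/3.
Aus der Gleichung für die Beschleunigung a(t) = 9·exp(-3·t/2)/4, setzen wir t = 2*log(2)/3 ein und erhalten a = 9/8.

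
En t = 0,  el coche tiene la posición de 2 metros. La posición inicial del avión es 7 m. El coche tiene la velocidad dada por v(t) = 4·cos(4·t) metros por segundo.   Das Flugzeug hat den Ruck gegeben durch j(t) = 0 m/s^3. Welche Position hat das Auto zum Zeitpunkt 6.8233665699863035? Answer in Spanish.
Debemos encontrar la integral de nuestra ecuación de la velocidad v(t) = 4·cos(4·t) 1 vez. La integral de la velocidad es la posición. Usando x(0) = 2, obtenemos x(t) = sin(4·t) + 2. Tenemos la posición x(t) = sin(4·t) + 2. Sustituyendo t = 6.8233665699863035: x(6.8233665699863035) = 2.83098033193739.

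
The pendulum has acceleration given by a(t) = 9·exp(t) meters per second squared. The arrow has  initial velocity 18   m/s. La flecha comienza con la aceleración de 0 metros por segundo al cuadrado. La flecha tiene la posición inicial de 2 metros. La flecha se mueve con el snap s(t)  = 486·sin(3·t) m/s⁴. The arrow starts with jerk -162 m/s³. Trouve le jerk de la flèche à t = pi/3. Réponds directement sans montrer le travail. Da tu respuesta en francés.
La réponse est 162.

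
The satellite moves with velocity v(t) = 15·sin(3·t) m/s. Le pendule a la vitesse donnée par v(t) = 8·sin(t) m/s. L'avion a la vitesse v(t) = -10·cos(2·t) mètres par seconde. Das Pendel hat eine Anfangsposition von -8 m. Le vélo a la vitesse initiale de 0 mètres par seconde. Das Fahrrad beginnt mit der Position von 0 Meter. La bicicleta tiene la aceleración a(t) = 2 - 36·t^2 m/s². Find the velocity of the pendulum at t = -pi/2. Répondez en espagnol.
Tenemos la velocidad v(t) = 8·sin(t). Sustituyendo t = -pi/2: v(-pi/2) = -8.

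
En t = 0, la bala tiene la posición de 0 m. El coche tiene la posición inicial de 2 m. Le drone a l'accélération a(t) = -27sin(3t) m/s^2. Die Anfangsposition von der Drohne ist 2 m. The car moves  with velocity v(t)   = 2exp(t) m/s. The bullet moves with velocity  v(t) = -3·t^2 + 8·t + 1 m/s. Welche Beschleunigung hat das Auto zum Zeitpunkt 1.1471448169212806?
Wir müssen unsere Gleichung für die Geschwindigkeit v(t) = 2·exp(t) 1-mal ableiten. Mit d/dt von v(t) finden wir a(t) = 2·exp(t). Mit a(t) = 2·exp(t) und Einsetzen von t = 1.1471448169212806, finden wir a = 6.29837710279484.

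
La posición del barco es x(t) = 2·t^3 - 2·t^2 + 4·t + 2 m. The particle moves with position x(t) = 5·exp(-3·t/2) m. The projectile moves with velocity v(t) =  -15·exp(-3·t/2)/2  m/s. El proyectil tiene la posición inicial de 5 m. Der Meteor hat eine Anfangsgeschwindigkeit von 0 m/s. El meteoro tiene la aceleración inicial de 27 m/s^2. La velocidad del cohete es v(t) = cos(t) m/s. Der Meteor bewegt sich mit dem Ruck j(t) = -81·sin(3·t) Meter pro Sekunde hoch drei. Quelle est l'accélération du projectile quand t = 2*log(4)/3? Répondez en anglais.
Starting from velocity v(t) = -15·exp(-3·t/2)/2, we take 1 derivative. Taking d/dt of v(t), we find a(t) = 45·exp(-3·t/2)/4. From the given acceleration equation a(t) = 45·exp(-3·t/2)/4, we substitute t = 2*log(4)/3 to get a = 45/16.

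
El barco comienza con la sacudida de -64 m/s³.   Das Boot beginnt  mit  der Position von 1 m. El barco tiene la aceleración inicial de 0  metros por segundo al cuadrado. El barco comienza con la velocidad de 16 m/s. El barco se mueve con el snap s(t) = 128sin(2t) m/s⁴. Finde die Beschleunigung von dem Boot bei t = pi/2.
Wir müssen unsere Gleichung für den Snap s(t) = 128·sin(2·t) 2-mal integrieren. Mit ∫s(t)dt und Anwendung von j(0) = -64, finden wir j(t) = -64·cos(2·t). Mit ∫j(t)dt und Anwendung von a(0) = 0, finden wir a(t) = -32·sin(2·t). Aus der Gleichung für die Beschleunigung a(t) = -32·sin(2·t), setzen wir t = pi/2 ein und erhalten a = 0.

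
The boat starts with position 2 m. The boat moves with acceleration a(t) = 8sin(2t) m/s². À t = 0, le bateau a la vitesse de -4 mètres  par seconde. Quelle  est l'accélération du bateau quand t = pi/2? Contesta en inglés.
Using a(t) = 8·sin(2·t) and substituting t = pi/2, we find a = 0.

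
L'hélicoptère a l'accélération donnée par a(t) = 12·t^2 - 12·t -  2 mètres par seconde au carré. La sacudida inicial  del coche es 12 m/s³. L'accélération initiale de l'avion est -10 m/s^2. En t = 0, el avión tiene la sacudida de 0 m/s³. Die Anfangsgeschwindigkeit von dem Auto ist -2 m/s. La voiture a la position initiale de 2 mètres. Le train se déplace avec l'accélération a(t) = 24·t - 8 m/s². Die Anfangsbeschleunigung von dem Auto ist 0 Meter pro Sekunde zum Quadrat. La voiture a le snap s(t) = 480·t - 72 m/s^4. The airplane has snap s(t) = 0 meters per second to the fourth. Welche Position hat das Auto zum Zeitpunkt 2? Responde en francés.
Nous devons intégrer notre équation du snap s(t) = 480·t - 72 4 fois. L'intégrale du snap est le jerk. En utilisant j(0) = 12, nous obtenons j(t) = 240·t^2 - 72·t + 12. L'intégrale du jerk est l'accélération. En utilisant a(0) = 0, nous obtenons a(t) = 4·t·(20·t^2 - 9·t + 3). En intégrant l'accélération et en utilisant la condition initiale v(0) = -2, nous obtenons v(t) = 20·t^4 - 12·t^3 + 6·t^2 - 2. La primitive de la vitesse est la position. En utilisant x(0) = 2, nous obtenons x(t) = 4·t^5 - 3·t^4 + 2·t^3 - 2·t + 2. En utilisant x(t) = 4·t^5 - 3·t^4 + 2·t^3 - 2·t + 2 et en substituant t = 2, nous trouvons x = 94.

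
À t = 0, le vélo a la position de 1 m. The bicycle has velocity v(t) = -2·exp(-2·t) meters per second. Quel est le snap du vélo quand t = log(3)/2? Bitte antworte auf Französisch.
Pour résoudre ceci, nous devons prendre 3 dérivées de notre équation de la vitesse v(t) = -2·exp(-2·t). En prenant d/dt de v(t), nous trouvons a(t) = 4·exp(-2·t). En dérivant l'accélération, nous obtenons le jerk: j(t) = -8·exp(-2·t). En dérivant le jerk, nous obtenons le snap: s(t) = 16·exp(-2·t). Nous avons le snap s(t) = 16·exp(-2·t). En substituant t = log(3)/2: s(log(3)/2) = 16/3.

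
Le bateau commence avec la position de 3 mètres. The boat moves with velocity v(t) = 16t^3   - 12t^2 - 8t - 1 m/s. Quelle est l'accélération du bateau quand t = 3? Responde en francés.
Nous devons dériver notre équation de la vitesse v(t) = 16·t^3 - 12·t^2 - 8·t - 1 1 fois. En prenant d/dt de v(t), nous trouvons a(t) = 48·t^2 - 24·t - 8. Nous avons l'accélération a(t) = 48·t^2 - 24·t - 8. En substituant t = 3: a(3) = 352.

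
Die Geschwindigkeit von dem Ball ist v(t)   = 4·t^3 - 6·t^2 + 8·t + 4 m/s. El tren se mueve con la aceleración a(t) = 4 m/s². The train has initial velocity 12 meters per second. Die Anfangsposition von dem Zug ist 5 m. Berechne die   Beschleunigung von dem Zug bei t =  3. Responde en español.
De la ecuación de la aceleración a(t) = 4, sustituimos t = 3 para obtener a = 4.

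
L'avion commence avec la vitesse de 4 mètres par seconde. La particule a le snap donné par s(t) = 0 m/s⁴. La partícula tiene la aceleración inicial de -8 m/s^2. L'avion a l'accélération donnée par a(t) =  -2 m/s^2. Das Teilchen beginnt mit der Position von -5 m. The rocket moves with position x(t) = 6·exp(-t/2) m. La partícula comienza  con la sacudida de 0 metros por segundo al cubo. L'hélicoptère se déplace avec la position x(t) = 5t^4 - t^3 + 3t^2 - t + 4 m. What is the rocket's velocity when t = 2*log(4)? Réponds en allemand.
Ausgehend von der Position x(t) = 6·exp(-t/2), nehmen wir 1 Ableitung. Mit d/dt von x(t) finden wir v(t) = -3·exp(-t/2). Wir haben die Geschwindigkeit v(t) = -3·exp(-t/2). Durch Einsetzen von t = 2*log(4): v(2*log(4)) = -3/4.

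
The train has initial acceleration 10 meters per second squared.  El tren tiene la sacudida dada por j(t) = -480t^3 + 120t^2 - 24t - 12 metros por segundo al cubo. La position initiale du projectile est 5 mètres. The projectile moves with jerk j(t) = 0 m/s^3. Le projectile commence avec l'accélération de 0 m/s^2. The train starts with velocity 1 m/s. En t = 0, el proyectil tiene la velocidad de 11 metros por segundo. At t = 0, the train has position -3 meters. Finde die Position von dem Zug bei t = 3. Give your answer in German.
Ausgehend von dem Ruck j(t) = -480·t^3 + 120·t^2 - 24·t - 12, nehmen wir 3 Integrale. Das Integral von dem Ruck, mit a(0) = 10, ergibt die Beschleunigung: a(t) = -120·t^4 + 40·t^3 - 12·t^2 - 12·t + 10. Das Integral von der Beschleunigung ist die Geschwindigkeit. Mit v(0) = 1 erhalten wir v(t) = -24·t^5 + 10·t^4 - 4·t^3 - 6·t^2 + 10·t + 1. Die Stammfunktion von der Geschwindigkeit ist die Position. Mit x(0) = -3 erhalten wir x(t) = -4·t^6 + 2·t^5 - t^4 - 2·t^3 + 5·t^2 + t - 3. Aus der Gleichung für die Position x(t) = -4·t^6 + 2·t^5 - t^4 - 2·t^3 + 5·t^2 + t - 3, setzen wir t = 3 ein und erhalten x = -2520.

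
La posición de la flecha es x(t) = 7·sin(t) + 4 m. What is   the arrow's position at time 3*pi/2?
We have position x(t) = 7·sin(t) + 4. Substituting t = 3*pi/2: x(3*pi/2) = -3.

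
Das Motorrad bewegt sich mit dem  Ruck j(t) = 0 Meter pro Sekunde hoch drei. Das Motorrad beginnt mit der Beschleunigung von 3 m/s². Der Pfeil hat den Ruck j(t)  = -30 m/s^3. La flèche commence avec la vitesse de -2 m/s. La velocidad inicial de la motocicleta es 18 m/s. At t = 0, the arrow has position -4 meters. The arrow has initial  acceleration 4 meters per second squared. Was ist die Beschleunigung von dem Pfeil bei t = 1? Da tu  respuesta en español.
Necesitamos integrar nuestra ecuación de la sacudida j(t) = -30 1 vez. Tomando ∫j(t)dt y aplicando a(0) = 4, encontramos a(t) = 4 - 30·t. Usando a(t) = 4 - 30·t y sustituyendo t = 1, encontramos a = -26.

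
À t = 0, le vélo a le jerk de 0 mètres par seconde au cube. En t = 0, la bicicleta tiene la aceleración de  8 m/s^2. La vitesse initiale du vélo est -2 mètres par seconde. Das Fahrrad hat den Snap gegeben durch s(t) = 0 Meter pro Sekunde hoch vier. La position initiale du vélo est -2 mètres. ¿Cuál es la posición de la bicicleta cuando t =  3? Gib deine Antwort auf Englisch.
To solve this, we need to take 4 integrals of our snap equation s(t) = 0. Taking ∫s(t)dt and applying j(0) = 0, we find j(t) = 0. Taking ∫j(t)dt and applying a(0) = 8, we find a(t) = 8. The integral of acceleration is velocity. Using v(0) = -2, we get v(t) = 8·t - 2. Taking ∫v(t)dt and applying x(0) = -2, we find x(t) = 4·t^2 - 2·t - 2. Using x(t) = 4·t^2 - 2·t - 2 and substituting t = 3, we find x = 28.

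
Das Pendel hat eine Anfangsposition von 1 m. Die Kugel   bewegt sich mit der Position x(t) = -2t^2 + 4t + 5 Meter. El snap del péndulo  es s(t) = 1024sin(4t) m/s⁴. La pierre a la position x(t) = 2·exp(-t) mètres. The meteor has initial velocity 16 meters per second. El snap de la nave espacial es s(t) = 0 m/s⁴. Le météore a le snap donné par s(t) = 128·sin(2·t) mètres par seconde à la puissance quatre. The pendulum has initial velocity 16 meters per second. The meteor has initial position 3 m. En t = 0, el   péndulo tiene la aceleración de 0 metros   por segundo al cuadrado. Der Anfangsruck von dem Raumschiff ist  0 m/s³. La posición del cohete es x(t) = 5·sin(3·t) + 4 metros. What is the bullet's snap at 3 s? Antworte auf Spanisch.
Para resolver esto, necesitamos tomar 4 derivadas de nuestra ecuación de la posición x(t) = -2·t^2 + 4·t + 5. Derivando la posición, obtenemos la velocidad: v(t) = 4 - 4·t. Tomando d/dt de v(t), encontramos a(t) = -4. Derivando la aceleración, obtenemos la sacudida: j(t) = 0. La derivada de la sacudida da el snap: s(t) = 0. Usando s(t) = 0 y sustituyendo t = 3, encontramos s = 0.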